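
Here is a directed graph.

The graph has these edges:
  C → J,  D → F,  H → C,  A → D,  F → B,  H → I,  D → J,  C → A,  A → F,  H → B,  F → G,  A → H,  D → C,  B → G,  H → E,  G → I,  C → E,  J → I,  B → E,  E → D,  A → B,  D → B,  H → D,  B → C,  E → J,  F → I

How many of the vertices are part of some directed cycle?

A vertex is on a directed cycle iff it belongs to a strongly connected component of size ≥ 2 (or has a self-loop).
The vertices on cycles are {A, B, C, D, E, F, H} — 7 in total.

7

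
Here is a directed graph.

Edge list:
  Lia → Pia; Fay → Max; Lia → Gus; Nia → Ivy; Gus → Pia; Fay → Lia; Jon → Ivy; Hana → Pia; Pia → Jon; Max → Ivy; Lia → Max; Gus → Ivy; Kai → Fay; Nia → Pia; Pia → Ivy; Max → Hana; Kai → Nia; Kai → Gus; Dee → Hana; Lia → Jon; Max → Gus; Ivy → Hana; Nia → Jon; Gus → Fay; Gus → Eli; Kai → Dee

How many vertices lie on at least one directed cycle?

8

A vertex is on a directed cycle iff it belongs to a strongly connected component of size ≥ 2 (or has a self-loop).
The vertices on cycles are {Fay, Gus, Ivy, Jon, Lia, Max, Pia, Hana} — 8 in total.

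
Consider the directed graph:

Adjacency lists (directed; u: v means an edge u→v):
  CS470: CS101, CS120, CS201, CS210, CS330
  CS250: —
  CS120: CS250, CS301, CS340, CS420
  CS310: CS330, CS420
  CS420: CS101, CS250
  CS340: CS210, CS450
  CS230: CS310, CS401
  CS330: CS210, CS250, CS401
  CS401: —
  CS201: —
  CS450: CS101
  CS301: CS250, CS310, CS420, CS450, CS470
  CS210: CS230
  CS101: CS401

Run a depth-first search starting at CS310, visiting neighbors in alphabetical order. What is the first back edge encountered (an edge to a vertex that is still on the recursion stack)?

DFS from CS310 (visiting neighbors in alphabetical order); mark gray on enter, black on exit:
CS310 gray
  CS330 gray
    CS210 gray
      CS230 gray
        CS230→CS310: CS310 is gray → back edge
First back edge: CS230 → CS310.

CS230->CS310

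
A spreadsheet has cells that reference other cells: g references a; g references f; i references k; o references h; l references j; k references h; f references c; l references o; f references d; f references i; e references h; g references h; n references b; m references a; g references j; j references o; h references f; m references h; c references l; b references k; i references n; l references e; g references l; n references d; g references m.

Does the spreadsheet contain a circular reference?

DFS with white/gray/black marking, starting from f:
f gray
  i gray
    k gray
      h gray
        h→f: f is gray → back edge
Back edge found, so a cycle exists: f → i → k → h → f.

Yes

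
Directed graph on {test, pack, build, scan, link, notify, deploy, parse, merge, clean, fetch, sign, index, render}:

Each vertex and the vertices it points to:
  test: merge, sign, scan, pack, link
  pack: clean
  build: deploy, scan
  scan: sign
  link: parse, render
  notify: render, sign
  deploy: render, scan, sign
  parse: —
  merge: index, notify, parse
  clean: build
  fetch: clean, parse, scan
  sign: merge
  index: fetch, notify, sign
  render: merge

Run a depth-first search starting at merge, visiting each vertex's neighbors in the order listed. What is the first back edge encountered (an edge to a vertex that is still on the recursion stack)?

render->merge

DFS from merge (visiting each vertex's neighbors in the order listed); mark gray on enter, black on exit:
merge gray
  index gray
    fetch gray
      clean gray
        build gray
          deploy gray
            render gray
              render→merge: merge is gray → back edge
First back edge: render → merge.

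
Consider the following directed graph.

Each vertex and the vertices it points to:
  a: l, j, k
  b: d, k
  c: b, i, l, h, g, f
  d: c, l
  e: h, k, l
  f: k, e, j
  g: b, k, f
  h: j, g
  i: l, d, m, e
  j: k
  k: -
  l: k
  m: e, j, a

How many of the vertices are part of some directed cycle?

9

A vertex is on a directed cycle iff it belongs to a strongly connected component of size ≥ 2 (or has a self-loop).
The vertices on cycles are {b, c, d, e, f, g, h, i, m} — 9 in total.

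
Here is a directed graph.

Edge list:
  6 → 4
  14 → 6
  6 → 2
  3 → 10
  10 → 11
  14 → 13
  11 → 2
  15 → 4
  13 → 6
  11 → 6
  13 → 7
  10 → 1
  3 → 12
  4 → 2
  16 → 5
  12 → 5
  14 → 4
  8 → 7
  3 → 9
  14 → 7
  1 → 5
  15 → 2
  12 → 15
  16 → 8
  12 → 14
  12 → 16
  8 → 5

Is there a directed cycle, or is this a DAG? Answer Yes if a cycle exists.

No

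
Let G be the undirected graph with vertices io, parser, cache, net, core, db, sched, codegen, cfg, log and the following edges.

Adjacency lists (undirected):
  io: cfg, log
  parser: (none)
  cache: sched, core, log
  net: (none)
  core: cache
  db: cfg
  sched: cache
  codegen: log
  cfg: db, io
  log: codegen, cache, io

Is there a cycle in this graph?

No

DFS, tracking each vertex's parent; an edge to a visited non-parent vertex closes a cycle.
Start from cache:
visit cache (parent –)
  visit sched (parent cache)
    sched–cache: parent, skip
  visit core (parent cache)
    core–cache: parent, skip
  visit log (parent cache)
    visit codegen (parent log)
      codegen–log: parent, skip
    log–cache: parent, skip
    visit io (parent log)
      visit cfg (parent io)
        visit db (parent cfg)
          db–cfg: parent, skip
        cfg–io: parent, skip
      io–log: parent, skip
visit parser (parent –)
visit net (parent –)
No non-parent visited neighbor found — the graph is a forest.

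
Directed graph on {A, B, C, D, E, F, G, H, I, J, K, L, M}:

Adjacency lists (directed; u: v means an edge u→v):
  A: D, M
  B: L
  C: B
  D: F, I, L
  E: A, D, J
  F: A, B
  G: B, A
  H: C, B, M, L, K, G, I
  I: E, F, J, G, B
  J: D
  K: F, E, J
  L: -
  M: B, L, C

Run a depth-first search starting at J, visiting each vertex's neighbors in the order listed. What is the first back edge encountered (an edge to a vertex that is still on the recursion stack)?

DFS from J (visiting each vertex's neighbors in the order listed); mark gray on enter, black on exit:
J gray
  D gray
    F gray
      A gray
        A→D: D is gray → back edge
First back edge: A → D.

A->D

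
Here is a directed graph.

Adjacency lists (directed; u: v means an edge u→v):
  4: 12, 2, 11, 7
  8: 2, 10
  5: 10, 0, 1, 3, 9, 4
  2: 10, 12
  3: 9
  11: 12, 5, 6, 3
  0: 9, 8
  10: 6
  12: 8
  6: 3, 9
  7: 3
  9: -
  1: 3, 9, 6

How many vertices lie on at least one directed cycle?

A vertex is on a directed cycle iff it belongs to a strongly connected component of size ≥ 2 (or has a self-loop).
The vertices on cycles are {2, 4, 5, 8, 11, 12} — 6 in total.

6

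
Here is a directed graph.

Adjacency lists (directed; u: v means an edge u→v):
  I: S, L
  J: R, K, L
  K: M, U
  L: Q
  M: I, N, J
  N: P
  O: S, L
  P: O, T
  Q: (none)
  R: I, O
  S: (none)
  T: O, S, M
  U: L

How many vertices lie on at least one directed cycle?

A vertex is on a directed cycle iff it belongs to a strongly connected component of size ≥ 2 (or has a self-loop).
The vertices on cycles are {J, K, M, N, P, T} — 6 in total.

6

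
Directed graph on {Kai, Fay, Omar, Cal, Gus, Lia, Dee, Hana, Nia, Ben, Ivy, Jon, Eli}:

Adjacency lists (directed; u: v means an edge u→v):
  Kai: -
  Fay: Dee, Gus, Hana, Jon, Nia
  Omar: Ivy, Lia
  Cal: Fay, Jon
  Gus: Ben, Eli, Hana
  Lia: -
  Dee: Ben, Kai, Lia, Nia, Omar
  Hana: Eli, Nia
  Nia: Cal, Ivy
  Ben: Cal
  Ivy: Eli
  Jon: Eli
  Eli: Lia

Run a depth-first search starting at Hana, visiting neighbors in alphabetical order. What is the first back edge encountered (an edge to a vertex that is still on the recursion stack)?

Ben→Cal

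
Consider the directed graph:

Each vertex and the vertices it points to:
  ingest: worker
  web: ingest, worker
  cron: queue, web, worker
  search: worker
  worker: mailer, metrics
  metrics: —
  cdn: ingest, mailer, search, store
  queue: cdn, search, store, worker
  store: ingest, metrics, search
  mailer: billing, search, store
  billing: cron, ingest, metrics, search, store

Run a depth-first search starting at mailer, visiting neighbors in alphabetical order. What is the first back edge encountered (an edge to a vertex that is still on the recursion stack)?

DFS from mailer (visiting neighbors in alphabetical order); mark gray on enter, black on exit:
mailer gray
  billing gray
    cron gray
      queue gray
        cdn gray
          ingest gray
            worker gray
              worker→mailer: mailer is gray → back edge
First back edge: worker → mailer.

worker→mailer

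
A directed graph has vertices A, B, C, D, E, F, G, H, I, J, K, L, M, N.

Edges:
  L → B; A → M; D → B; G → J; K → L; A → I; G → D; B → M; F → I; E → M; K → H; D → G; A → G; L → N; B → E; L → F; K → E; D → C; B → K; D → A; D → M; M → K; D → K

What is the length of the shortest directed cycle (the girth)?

2

For each vertex v, BFS finds the shortest path from v back to v.
The shortest such closed walk is D → G → D, length 2.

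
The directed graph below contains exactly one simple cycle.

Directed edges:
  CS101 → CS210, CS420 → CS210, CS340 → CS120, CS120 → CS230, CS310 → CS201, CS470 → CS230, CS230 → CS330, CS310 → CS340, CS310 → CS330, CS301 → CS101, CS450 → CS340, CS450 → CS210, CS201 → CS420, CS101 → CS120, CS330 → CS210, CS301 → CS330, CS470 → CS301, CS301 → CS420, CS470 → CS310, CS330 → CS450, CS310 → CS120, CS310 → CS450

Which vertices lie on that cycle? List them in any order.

CS120, CS230, CS330, CS340, CS450

DFS with gray/black marking from CS230:
CS230 gray
  CS330 gray
    CS210 gray
    CS210 black
    CS450 gray
      CS340 gray
        CS120 gray
          CS120→CS230: CS230 is gray → back edge
Back edge closes the cycle CS230 → CS330 → CS450 → CS340 → CS120 → CS230; its vertices are {CS120, CS230, CS330, CS340, CS450}.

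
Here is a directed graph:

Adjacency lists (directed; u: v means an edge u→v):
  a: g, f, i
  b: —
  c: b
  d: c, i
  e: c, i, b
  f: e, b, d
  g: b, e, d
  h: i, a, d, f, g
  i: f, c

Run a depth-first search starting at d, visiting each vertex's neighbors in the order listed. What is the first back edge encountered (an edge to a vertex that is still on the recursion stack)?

e->i

DFS from d (visiting each vertex's neighbors in the order listed); mark gray on enter, black on exit:
d gray
  c gray
    b gray
    b black
  c black
  i gray
    f gray
      e gray
        e→c: c black — skip
        e→i: i is gray → back edge
First back edge: e → i.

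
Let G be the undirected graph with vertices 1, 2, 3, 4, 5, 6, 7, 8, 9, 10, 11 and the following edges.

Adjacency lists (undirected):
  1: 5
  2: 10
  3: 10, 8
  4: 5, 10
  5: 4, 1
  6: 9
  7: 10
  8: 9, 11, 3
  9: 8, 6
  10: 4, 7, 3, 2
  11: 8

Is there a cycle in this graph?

DFS, tracking each vertex's parent; an edge to a visited non-parent vertex closes a cycle.
Start from 5:
visit 5 (parent –)
  visit 4 (parent 5)
    4–5: parent, skip
    visit 10 (parent 4)
      10–4: parent, skip
      visit 7 (parent 10)
        7–10: parent, skip
      visit 3 (parent 10)
        3–10: parent, skip
        visit 8 (parent 3)
          visit 9 (parent 8)
            9–8: parent, skip
            visit 6 (parent 9)
              6–9: parent, skip
          visit 11 (parent 8)
            11–8: parent, skip
          8–3: parent, skip
      visit 2 (parent 10)
        2–10: parent, skip
  visit 1 (parent 5)
    1–5: parent, skip
No non-parent visited neighbor found — the graph is a forest.

No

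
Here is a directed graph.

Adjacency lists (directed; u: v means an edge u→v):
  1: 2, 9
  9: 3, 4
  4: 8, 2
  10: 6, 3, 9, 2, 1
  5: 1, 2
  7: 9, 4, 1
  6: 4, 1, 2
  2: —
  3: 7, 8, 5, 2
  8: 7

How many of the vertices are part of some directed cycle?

A vertex is on a directed cycle iff it belongs to a strongly connected component of size ≥ 2 (or has a self-loop).
The vertices on cycles are {1, 3, 4, 5, 7, 8, 9} — 7 in total.

7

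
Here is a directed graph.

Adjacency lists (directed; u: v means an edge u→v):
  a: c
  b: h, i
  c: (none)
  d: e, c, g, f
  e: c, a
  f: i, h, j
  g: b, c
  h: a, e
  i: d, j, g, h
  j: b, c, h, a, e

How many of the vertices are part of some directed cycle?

6

A vertex is on a directed cycle iff it belongs to a strongly connected component of size ≥ 2 (or has a self-loop).
The vertices on cycles are {b, d, f, g, i, j} — 6 in total.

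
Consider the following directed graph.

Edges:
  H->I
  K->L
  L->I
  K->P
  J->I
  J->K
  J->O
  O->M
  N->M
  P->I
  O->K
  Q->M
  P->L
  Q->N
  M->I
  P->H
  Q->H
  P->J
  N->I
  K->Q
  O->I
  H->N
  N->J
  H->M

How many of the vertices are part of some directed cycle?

7

A vertex is on a directed cycle iff it belongs to a strongly connected component of size ≥ 2 (or has a self-loop).
The vertices on cycles are {H, J, K, N, O, P, Q} — 7 in total.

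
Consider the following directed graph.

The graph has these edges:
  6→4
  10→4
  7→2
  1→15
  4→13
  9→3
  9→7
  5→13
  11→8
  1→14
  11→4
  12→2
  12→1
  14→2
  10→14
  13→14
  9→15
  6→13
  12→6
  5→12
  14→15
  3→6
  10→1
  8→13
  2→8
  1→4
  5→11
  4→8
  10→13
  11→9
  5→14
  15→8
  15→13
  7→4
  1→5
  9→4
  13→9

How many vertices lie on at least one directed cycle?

13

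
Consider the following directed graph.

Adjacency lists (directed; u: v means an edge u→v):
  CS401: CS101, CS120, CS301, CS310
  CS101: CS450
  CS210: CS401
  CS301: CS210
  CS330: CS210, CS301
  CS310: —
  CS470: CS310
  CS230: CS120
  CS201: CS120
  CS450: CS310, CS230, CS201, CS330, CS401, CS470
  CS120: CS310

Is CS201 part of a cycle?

No

CS201 lies on a cycle iff there is a path from CS201 back to itself.
Exploring from CS201, it never reaches itself; equivalently, its strongly connected component is a singleton.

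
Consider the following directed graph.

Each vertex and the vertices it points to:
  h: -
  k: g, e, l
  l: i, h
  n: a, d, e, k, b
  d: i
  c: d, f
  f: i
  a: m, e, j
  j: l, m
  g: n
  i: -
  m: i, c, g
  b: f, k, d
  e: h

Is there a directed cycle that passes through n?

n is on a cycle iff n can reach itself via ≥1 edge.
n → k → g → n — yes.

Yes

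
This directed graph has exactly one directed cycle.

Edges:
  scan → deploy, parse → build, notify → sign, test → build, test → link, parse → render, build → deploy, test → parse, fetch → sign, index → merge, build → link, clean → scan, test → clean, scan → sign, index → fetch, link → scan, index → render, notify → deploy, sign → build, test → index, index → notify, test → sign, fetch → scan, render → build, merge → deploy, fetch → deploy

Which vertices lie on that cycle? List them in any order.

link, scan, sign, build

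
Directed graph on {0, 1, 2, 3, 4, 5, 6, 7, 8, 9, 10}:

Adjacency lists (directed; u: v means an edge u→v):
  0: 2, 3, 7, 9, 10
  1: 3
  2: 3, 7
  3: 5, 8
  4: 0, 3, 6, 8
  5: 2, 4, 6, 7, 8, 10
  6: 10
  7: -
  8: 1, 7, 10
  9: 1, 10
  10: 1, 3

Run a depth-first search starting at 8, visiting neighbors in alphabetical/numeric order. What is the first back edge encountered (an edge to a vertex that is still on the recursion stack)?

2→3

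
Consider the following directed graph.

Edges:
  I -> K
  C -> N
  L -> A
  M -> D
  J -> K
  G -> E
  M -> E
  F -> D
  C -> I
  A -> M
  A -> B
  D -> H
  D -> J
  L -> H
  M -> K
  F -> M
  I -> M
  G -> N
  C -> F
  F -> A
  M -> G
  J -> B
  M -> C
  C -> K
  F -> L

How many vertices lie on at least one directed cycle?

6

A vertex is on a directed cycle iff it belongs to a strongly connected component of size ≥ 2 (or has a self-loop).
The vertices on cycles are {A, C, F, I, L, M} — 6 in total.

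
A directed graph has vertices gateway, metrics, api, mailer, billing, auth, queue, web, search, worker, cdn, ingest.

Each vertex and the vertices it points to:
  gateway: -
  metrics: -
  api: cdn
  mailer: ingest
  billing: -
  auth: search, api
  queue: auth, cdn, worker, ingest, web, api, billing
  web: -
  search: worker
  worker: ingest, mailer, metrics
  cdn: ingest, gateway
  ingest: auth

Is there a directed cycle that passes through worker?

Yes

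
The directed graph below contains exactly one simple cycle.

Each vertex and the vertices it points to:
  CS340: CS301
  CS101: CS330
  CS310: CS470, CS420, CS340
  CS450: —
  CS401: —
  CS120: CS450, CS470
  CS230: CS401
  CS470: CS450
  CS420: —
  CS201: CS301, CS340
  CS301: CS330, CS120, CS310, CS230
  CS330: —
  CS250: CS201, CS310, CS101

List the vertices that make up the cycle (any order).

CS301, CS310, CS340

DFS with gray/black marking from CS310:
CS310 gray
  CS470 gray
    CS450 gray
    CS450 black
  CS470 black
  CS420 gray
  CS420 black
  CS340 gray
    CS301 gray
      CS330 gray
      CS330 black
      CS120 gray
        CS120→CS450: CS450 black — skip
        CS120→CS470: CS470 black — skip
      CS120 black
      CS301→CS310: CS310 is gray → back edge
Back edge closes the cycle CS310 → CS340 → CS301 → CS310; its vertices are {CS301, CS310, CS340}.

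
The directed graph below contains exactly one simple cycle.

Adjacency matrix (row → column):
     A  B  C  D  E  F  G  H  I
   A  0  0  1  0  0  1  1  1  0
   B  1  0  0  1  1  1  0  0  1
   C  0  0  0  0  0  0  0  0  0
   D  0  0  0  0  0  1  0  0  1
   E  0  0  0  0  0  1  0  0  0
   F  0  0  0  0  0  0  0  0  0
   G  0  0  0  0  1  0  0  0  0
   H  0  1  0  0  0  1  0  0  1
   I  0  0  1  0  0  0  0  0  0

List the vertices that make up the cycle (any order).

DFS with gray/black marking from H:
H gray
  I gray
    C gray
    C black
  I black
  B gray
    D gray
      D→I: I black — skip
      F gray
      F black
    D black
    E gray
      E→F: F black — skip
    E black
    A gray
      A→C: C black — skip
      A→H: H is gray → back edge
Back edge closes the cycle H → B → A → H; its vertices are {A, B, H}.

A, B, H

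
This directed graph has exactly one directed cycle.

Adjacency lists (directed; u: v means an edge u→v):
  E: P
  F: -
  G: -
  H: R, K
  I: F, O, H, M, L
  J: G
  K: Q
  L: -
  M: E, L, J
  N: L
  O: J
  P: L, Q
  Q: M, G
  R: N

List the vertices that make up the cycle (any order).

DFS with gray/black marking from M:
M gray
  E gray
    P gray
      L gray
      L black
      Q gray
        Q→M: M is gray → back edge
Back edge closes the cycle M → E → P → Q → M; its vertices are {E, M, P, Q}.

E, M, P, Q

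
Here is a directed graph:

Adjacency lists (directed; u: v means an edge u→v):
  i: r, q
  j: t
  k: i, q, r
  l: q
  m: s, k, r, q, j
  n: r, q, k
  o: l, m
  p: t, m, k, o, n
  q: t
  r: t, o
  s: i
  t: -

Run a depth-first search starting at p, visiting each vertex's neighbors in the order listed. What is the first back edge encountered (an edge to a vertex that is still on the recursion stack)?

o->m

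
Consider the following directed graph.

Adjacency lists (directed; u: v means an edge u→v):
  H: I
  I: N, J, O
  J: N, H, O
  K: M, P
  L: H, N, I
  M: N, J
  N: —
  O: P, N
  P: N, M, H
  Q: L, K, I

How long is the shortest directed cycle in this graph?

3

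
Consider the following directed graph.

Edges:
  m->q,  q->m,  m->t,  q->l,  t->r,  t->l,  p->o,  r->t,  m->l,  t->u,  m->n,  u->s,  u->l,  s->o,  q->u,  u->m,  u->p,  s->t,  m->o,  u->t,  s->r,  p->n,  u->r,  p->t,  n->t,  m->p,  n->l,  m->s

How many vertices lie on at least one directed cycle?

A vertex is on a directed cycle iff it belongs to a strongly connected component of size ≥ 2 (or has a self-loop).
The vertices on cycles are {m, n, p, q, r, s, t, u} — 8 in total.

8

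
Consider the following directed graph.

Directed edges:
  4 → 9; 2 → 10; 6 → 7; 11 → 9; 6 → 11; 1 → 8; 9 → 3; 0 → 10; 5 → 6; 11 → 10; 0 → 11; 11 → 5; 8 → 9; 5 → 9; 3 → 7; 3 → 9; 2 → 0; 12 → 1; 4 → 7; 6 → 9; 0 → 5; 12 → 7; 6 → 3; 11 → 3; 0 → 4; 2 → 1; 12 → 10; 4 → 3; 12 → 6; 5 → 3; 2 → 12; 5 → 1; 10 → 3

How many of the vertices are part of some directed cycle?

5

A vertex is on a directed cycle iff it belongs to a strongly connected component of size ≥ 2 (or has a self-loop).
The vertices on cycles are {3, 5, 6, 9, 11} — 5 in total.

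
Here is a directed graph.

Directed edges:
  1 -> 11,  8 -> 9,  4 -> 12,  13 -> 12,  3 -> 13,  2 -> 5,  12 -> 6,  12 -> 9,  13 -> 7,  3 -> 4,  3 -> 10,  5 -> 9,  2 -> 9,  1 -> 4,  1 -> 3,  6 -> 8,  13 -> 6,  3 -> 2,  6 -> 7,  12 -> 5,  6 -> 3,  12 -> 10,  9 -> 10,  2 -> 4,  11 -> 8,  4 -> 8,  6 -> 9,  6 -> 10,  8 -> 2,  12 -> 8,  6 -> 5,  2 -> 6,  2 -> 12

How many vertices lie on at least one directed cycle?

7

A vertex is on a directed cycle iff it belongs to a strongly connected component of size ≥ 2 (or has a self-loop).
The vertices on cycles are {2, 3, 4, 6, 8, 12, 13} — 7 in total.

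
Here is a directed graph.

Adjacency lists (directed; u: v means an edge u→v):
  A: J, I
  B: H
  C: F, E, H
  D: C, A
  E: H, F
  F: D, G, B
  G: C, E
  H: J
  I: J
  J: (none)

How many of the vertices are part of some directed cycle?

A vertex is on a directed cycle iff it belongs to a strongly connected component of size ≥ 2 (or has a self-loop).
The vertices on cycles are {C, D, E, F, G} — 5 in total.

5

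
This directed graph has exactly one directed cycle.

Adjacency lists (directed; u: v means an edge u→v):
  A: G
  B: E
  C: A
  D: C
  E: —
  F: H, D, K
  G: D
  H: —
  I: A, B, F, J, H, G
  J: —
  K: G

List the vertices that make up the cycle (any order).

DFS with gray/black marking from D:
D gray
  C gray
    A gray
      G gray
        G→D: D is gray → back edge
Back edge closes the cycle D → C → A → G → D; its vertices are {A, C, D, G}.

A, C, D, G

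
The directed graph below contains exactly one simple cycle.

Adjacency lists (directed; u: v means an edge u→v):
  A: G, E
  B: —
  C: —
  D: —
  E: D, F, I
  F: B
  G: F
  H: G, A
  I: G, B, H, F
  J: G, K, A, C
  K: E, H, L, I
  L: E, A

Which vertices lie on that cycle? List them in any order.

A, E, H, I

DFS with gray/black marking from H:
H gray
  G gray
    F gray
      B gray
      B black
    F black
  G black
  A gray
    A→G: G black — skip
    E gray
      D gray
      D black
      E→F: F black — skip
      I gray
        I→G: G black — skip
        I→B: B black — skip
        I→H: H is gray → back edge
Back edge closes the cycle H → A → E → I → H; its vertices are {A, E, H, I}.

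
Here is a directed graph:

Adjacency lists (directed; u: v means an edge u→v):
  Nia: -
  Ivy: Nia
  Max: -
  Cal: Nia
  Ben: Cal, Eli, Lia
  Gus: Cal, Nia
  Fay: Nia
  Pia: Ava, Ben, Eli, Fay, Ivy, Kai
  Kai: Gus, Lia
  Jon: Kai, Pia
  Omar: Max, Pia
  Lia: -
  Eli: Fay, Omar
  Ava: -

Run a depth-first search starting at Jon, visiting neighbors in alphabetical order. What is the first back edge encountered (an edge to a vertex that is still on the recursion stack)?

Omar→Pia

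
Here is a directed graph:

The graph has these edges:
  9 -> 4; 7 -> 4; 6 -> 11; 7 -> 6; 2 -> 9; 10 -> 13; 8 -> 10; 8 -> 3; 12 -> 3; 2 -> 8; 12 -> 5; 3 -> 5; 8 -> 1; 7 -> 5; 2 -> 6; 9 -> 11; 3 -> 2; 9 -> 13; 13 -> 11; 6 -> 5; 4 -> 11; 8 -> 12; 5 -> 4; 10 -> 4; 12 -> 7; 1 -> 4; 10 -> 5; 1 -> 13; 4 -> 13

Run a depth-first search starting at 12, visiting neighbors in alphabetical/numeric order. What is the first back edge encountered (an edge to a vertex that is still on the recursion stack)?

8->3

DFS from 12 (visiting neighbors in alphabetical/numeric order); mark gray on enter, black on exit:
12 gray
  3 gray
    2 gray
      6 gray
        5 gray
          4 gray
            11 gray
            11 black
            13 gray
              13→11: 11 black — skip
            13 black
          4 black
        5 black
        6→11: 11 black — skip
      6 black
      8 gray
        1 gray
          1→4: 4 black — skip
          1→13: 13 black — skip
        1 black
        8→3: 3 is gray → back edge
First back edge: 8 → 3.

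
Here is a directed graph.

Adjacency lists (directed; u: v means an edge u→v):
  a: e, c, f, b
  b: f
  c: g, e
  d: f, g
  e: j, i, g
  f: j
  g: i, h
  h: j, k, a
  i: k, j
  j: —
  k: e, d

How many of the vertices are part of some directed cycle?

A vertex is on a directed cycle iff it belongs to a strongly connected component of size ≥ 2 (or has a self-loop).
The vertices on cycles are {a, c, d, e, g, h, i, k} — 8 in total.

8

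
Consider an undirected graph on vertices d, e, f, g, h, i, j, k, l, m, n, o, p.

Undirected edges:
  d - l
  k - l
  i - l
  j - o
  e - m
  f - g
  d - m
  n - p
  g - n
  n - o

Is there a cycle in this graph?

DFS, tracking each vertex's parent; an edge to a visited non-parent vertex closes a cycle.
Start from e:
visit e (parent –)
  visit m (parent e)
    m–e: parent, skip
    visit d (parent m)
      visit l (parent d)
        l–d: parent, skip
        visit i (parent l)
          i–l: parent, skip
        visit k (parent l)
          k–l: parent, skip
      d–m: parent, skip
visit f (parent –)
  visit g (parent f)
    visit n (parent g)
      n–g: parent, skip
      visit o (parent n)
        o–n: parent, skip
        visit j (parent o)
          j–o: parent, skip
      visit p (parent n)
        p–n: parent, skip
    g–f: parent, skip
visit h (parent –)
No non-parent visited neighbor found — the graph is a forest.

No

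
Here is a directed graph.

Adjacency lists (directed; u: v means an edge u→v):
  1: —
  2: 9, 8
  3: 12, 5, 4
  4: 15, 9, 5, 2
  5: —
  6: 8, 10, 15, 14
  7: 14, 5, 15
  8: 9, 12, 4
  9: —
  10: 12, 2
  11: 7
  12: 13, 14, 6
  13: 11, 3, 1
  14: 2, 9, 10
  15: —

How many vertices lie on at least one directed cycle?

11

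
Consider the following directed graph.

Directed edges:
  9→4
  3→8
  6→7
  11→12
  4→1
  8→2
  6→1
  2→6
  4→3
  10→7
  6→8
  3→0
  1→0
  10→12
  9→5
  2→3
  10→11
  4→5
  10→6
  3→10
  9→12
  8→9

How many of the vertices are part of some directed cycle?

A vertex is on a directed cycle iff it belongs to a strongly connected component of size ≥ 2 (or has a self-loop).
The vertices on cycles are {2, 3, 4, 6, 8, 9, 10} — 7 in total.

7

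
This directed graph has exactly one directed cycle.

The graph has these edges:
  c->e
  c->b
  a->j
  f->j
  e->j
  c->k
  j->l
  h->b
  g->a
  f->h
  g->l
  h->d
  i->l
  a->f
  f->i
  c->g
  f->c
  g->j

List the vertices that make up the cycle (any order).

DFS with gray/black marking from f:
f gray
  c gray
    e gray
      j gray
        l gray
        l black
      j black
    e black
    b gray
    b black
    k gray
    k black
    g gray
      g→j: j black — skip
      g→l: l black — skip
      a gray
        a→f: f is gray → back edge
Back edge closes the cycle f → c → g → a → f; its vertices are {a, c, f, g}.

a, c, f, g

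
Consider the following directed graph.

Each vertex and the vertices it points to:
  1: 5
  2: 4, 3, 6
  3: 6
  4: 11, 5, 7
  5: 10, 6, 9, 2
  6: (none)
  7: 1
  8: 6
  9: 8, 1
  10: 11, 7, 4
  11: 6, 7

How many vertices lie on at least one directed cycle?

8

A vertex is on a directed cycle iff it belongs to a strongly connected component of size ≥ 2 (or has a self-loop).
The vertices on cycles are {1, 2, 4, 5, 7, 9, 10, 11} — 8 in total.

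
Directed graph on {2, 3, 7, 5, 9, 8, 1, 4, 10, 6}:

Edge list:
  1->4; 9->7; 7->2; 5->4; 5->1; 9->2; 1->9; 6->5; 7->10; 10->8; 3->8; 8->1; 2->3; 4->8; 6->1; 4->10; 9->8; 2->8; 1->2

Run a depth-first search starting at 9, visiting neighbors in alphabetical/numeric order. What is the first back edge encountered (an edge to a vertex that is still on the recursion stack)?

DFS from 9 (visiting neighbors in alphabetical/numeric order); mark gray on enter, black on exit:
9 gray
  2 gray
    3 gray
      8 gray
        1 gray
          1→2: 2 is gray → back edge
First back edge: 1 → 2.

1→2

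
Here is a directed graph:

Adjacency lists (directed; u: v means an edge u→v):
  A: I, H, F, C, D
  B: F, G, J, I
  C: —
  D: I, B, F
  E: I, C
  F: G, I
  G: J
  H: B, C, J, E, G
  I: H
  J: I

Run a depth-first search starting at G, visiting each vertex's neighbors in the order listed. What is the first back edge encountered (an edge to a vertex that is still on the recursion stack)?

DFS from G (visiting each vertex's neighbors in the order listed); mark gray on enter, black on exit:
G gray
  J gray
    I gray
      H gray
        B gray
          F gray
            F→G: G is gray → back edge
First back edge: F → G.

F->G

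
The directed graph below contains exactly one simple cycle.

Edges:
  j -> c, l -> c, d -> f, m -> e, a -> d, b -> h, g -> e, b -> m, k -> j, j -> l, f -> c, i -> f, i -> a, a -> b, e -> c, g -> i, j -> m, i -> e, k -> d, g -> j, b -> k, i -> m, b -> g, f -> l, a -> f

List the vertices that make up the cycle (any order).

DFS with gray/black marking from b:
b gray
  k gray
    d gray
      f gray
        l gray
          c gray
          c black
        l black
        f→c: c black — skip
      f black
    d black
    j gray
      j→l: l black — skip
      m gray
        e gray
          e→c: c black — skip
        e black
      m black
      j→c: c black — skip
    j black
  k black
  b→m: m black — skip
  h gray
  h black
  g gray
    g→e: e black — skip
    i gray
      i→e: e black — skip
      a gray
        a→f: f black — skip
        a→b: b is gray → back edge
Back edge closes the cycle b → g → i → a → b; its vertices are {a, b, g, i}.

a, b, g, i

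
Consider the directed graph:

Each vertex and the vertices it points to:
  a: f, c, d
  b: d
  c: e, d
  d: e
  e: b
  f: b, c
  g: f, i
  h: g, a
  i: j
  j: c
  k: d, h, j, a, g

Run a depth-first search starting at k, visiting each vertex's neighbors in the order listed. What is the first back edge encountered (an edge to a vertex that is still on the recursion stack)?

b→d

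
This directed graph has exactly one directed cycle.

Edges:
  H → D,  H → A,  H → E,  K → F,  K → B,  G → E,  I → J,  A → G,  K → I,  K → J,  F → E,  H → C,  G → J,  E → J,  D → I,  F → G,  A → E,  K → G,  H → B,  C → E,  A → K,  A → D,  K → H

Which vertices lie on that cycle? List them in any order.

A, H, K

DFS with gray/black marking from A:
A gray
  K gray
    F gray
      G gray
        J gray
        J black
        E gray
          E→J: J black — skip
        E black
      G black
      F→E: E black — skip
    F black
    H gray
      C gray
        C→E: E black — skip
      C black
      B gray
      B black
      H→A: A is gray → back edge
Back edge closes the cycle A → K → H → A; its vertices are {A, H, K}.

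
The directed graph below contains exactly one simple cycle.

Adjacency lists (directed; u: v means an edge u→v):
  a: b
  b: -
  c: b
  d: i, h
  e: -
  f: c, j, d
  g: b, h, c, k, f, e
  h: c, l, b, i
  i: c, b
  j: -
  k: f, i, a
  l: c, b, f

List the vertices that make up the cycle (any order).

d, f, h, l

DFS with gray/black marking from f:
f gray
  c gray
    b gray
    b black
  c black
  j gray
  j black
  d gray
    i gray
      i→c: c black — skip
      i→b: b black — skip
    i black
    h gray
      h→c: c black — skip
      l gray
        l→c: c black — skip
        l→b: b black — skip
        l→f: f is gray → back edge
Back edge closes the cycle f → d → h → l → f; its vertices are {d, f, h, l}.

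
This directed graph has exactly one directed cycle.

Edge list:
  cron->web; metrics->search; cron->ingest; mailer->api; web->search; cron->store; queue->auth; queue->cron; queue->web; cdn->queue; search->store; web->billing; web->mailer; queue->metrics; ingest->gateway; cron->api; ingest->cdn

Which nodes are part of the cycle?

DFS with gray/black marking from queue:
queue gray
  web gray
    billing gray
    billing black
    search gray
      store gray
      store black
    search black
    mailer gray
      api gray
      api black
    mailer black
  web black
  cron gray
    cron→web: web black — skip
    cron→store: store black — skip
    cron→api: api black — skip
    ingest gray
      gateway gray
      gateway black
      cdn gray
        cdn→queue: queue is gray → back edge
Back edge closes the cycle queue → cron → ingest → cdn → queue; its vertices are {cdn, cron, queue, ingest}.

cdn, cron, queue, ingest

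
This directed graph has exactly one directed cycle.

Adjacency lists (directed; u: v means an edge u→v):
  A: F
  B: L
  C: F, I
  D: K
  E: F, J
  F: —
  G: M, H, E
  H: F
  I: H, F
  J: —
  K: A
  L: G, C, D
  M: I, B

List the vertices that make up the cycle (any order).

B, G, L, M

DFS with gray/black marking from L:
L gray
  G gray
    M gray
      I gray
        H gray
          F gray
          F black
        H black
        I→F: F black — skip
      I black
      B gray
        B→L: L is gray → back edge
Back edge closes the cycle L → G → M → B → L; its vertices are {B, G, L, M}.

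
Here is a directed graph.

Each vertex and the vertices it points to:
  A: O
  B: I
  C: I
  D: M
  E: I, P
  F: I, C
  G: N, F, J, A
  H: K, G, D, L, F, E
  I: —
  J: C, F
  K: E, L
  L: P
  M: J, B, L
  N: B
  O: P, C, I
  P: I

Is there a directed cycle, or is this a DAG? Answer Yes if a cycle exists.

No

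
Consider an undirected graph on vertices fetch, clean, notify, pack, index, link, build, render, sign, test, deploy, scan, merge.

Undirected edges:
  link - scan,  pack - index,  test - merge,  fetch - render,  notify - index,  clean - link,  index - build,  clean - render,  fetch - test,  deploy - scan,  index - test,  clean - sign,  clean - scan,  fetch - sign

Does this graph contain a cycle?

DFS, tracking each vertex's parent; an edge to a visited non-parent vertex closes a cycle.
Start from scan:
visit scan (parent –)
  visit clean (parent scan)
    visit sign (parent clean)
      visit fetch (parent sign)
        visit test (parent fetch)
          visit merge (parent test)
            merge–test: parent, skip
          test–fetch: parent, skip
          visit index (parent test)
            visit pack (parent index)
              pack–index: parent, skip
            visit build (parent index)
              build–index: parent, skip
            index–test: parent, skip
            visit notify (parent index)
              notify–index: parent, skip
        visit render (parent fetch)
          render–clean: clean visited and ≠ parent → cycle
Cycle: clean – sign – fetch – render – clean.

Yes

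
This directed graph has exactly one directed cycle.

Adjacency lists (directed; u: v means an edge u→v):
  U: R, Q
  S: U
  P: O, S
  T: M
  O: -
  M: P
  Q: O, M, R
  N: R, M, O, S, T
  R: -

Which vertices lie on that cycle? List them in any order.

DFS with gray/black marking from S:
S gray
  U gray
    R gray
    R black
    Q gray
      O gray
      O black
      M gray
        P gray
          P→O: O black — skip
          P→S: S is gray → back edge
Back edge closes the cycle S → U → Q → M → P → S; its vertices are {M, P, Q, S, U}.

M, P, Q, S, U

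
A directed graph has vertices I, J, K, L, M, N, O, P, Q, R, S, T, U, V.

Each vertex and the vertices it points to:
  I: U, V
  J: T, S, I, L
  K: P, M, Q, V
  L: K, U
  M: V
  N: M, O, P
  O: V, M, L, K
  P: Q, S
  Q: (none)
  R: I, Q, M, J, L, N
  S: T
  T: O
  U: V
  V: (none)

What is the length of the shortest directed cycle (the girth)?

5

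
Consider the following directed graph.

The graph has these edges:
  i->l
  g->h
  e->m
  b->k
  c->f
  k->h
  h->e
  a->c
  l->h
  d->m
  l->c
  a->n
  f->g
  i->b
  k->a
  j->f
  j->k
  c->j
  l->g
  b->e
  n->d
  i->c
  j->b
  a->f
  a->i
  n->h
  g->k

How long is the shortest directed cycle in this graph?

4

For each vertex v, BFS finds the shortest path from v back to v.
The shortest such closed walk is a → c → j → k → a, length 4.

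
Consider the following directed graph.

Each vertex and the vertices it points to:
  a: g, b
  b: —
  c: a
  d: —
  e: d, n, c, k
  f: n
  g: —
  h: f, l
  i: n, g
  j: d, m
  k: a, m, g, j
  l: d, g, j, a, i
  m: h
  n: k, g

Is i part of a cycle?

i is on a cycle iff i can reach itself via ≥1 edge.
i → n → k → m → h → l → i — yes.

Yes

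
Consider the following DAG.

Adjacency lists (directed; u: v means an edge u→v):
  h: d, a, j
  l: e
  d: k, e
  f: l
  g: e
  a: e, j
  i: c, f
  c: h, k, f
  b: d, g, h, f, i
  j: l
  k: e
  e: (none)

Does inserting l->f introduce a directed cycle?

Yes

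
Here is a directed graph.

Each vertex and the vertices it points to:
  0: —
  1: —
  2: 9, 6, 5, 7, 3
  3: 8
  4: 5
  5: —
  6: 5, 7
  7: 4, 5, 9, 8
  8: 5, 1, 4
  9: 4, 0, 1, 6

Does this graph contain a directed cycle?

Yes

DFS with white/gray/black marking, starting from 8:
8 gray
  5 gray
  5 black
  1 gray
  1 black
  4 gray
    4→5: 5 black — skip
  4 black
8 black
0 gray
0 black
2 gray
  9 gray
    9→4: 4 black — skip
    9→0: 0 black — skip
    9→1: 1 black — skip
    6 gray
      6→5: 5 black — skip
      7 gray
        7→4: 4 black — skip
        7→5: 5 black — skip
        7→9: 9 is gray → back edge
Back edge found, so a cycle exists: 9 → 6 → 7 → 9.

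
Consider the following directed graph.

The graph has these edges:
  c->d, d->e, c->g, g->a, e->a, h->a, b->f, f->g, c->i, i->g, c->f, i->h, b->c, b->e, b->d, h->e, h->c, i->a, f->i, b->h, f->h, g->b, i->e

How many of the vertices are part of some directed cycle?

A vertex is on a directed cycle iff it belongs to a strongly connected component of size ≥ 2 (or has a self-loop).
The vertices on cycles are {b, c, f, g, h, i} — 6 in total.

6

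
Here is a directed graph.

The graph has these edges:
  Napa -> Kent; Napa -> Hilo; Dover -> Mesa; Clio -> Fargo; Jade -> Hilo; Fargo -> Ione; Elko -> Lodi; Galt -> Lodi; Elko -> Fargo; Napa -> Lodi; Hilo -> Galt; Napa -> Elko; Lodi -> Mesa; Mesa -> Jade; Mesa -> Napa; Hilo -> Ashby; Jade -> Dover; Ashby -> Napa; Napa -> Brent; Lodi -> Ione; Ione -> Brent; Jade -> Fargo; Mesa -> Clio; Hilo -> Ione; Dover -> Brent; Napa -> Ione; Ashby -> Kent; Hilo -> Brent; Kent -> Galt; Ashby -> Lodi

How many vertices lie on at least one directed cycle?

A vertex is on a directed cycle iff it belongs to a strongly connected component of size ≥ 2 (or has a self-loop).
The vertices on cycles are {Elko, Galt, Hilo, Jade, Kent, Lodi, Mesa, Napa, Ashby, Dover} — 10 in total.

10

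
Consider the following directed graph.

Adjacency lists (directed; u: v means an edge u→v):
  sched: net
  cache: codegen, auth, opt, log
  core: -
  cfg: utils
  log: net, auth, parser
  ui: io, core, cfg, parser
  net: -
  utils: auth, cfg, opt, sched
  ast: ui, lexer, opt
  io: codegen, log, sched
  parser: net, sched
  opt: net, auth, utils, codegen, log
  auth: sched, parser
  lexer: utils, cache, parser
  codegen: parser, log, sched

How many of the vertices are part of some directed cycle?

3

A vertex is on a directed cycle iff it belongs to a strongly connected component of size ≥ 2 (or has a self-loop).
The vertices on cycles are {cfg, opt, utils} — 3 in total.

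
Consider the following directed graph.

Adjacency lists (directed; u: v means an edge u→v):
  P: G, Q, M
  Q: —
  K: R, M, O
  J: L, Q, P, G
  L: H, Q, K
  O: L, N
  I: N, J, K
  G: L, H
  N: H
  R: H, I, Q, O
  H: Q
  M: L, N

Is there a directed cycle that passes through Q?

No

Q lies on a cycle iff there is a path from Q back to itself.
Exploring from Q, it never reaches itself; equivalently, its strongly connected component is a singleton.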